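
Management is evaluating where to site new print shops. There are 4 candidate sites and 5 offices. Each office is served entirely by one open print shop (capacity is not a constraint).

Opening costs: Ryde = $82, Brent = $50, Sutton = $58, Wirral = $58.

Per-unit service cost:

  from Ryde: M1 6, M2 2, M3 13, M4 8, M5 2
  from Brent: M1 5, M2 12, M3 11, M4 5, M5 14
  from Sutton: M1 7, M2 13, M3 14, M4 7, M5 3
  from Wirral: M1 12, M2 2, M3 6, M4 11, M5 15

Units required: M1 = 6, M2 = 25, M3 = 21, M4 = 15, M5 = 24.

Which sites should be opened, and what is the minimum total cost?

Open Sutton and Wirral; minimum total cost 511.

For any fixed open set, each office goes to its cheapest open site; total = fixed + service.
{Sutton, Wirral}: M1→Sutton 7·6=42, M2→Wirral 2·25=50, M3→Wirral 6·21=126, M4→Sutton 7·15=105, M5→Sutton 3·24=72. Service 395; fixed 116; total 511.
{Ryde, Brent, Wirral}: service 329 + fixed 190 = 519
{Brent, Sutton, Wirral}: M1→Brent 5·6=30, M2→Wirral 2·25=50, M3→Wirral 6·21=126, M4→Brent 5·15=75, M5→Sutton 3·24=72. Service 353; fixed 166; total 519.
{Ryde, Brent, Sutton, Wirral}: service 329 + fixed 248 = 577
No other subset beats 511.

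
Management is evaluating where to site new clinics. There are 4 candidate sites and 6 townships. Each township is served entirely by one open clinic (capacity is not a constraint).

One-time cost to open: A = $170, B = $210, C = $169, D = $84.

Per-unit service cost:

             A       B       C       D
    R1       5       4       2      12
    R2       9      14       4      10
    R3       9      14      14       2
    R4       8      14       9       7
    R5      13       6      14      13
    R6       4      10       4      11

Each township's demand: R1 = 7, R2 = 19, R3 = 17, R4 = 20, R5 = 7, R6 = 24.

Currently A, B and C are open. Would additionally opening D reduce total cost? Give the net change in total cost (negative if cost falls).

Current service cost with {A, B, C}: 541.
Adding D: each township re-picks its cheapest; new service cost 402, saving 139.
Extra fixed cost: 84. Net change = 84 − 139 = -55.
(Totals: 1090 → 1035.)

Yes — net change −55 (cost falls by 55).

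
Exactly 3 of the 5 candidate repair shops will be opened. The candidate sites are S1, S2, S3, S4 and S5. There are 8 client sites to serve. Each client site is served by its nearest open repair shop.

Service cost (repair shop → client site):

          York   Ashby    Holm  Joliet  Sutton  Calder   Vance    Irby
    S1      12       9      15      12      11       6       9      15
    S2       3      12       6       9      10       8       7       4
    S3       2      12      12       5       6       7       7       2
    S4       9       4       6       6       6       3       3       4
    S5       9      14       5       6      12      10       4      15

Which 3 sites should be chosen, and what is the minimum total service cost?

With exactly 3 open, each client site uses its cheapest among the chosen.
{S3, S4, S5}: York→S3 2, Ashby→S4 4, Holm→S5 5, Joliet→S3 5, Sutton→S3 6, Calder→S4 3, Vance→S4 3, Irby→S3 2. Service cost 30.
{S1, S3, S4}: service cost 31
{S2, S3, S4}: service cost 31
Among all 10 size-3 choices, {S3, S4, S5} is lowest.

Choose S3, S4 and S5; total service cost 30.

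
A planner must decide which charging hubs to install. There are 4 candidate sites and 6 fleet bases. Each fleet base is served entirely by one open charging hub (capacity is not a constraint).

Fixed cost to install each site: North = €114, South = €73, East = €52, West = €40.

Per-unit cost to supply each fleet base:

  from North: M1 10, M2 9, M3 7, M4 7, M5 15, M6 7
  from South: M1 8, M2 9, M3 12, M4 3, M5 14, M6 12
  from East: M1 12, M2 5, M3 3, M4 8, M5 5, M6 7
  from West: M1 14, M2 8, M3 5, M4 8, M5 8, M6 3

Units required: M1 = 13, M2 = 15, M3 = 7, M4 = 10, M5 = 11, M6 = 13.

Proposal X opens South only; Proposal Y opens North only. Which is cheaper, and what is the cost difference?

Proposal X is cheaper by 18.

Proposal X: {South}: M1→South 8·13=104, M2→South 9·15=135, M3→South 12·7=84, M4→South 3·10=30, M5→South 14·11=154, M6→South 12·13=156. Service 663; fixed 73; total 736.
Proposal Y: {North}: M1→North 10·13=130, M2→North 9·15=135, M3→North 7·7=49, M4→North 7·10=70, M5→North 15·11=165, M6→North 7·13=91. Service 640; fixed 114; total 754.
Difference: |736 − 754| = 18.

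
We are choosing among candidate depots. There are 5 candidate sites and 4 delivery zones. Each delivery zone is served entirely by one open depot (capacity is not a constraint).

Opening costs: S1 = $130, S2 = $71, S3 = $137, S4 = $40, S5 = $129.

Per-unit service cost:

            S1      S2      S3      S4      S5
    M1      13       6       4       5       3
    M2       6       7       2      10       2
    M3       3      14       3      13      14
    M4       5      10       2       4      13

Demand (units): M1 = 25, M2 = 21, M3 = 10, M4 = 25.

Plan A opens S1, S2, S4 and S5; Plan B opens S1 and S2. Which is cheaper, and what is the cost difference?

Plan A: {S1, S2, S4, S5}: M1→S5 3·25=75, M2→S5 2·21=42, M3→S1 3·10=30, M4→S4 4·25=100. Service 247; fixed 370; total 617.
Plan B: {S1, S2}: M1→S2 6·25=150, M2→S1 6·21=126, M3→S1 3·10=30, M4→S1 5·25=125. Service 431; fixed 201; total 632.
Difference: |617 − 632| = 15.

Plan A is cheaper by 15.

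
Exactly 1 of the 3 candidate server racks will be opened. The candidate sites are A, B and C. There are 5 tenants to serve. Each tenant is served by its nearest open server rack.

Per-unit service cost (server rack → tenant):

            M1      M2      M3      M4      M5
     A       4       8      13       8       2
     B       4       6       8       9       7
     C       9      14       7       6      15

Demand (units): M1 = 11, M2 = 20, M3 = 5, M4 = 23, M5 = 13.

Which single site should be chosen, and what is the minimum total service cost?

With exactly 1 open, each tenant uses its cheapest among the chosen.
{A}: M1→A 4·11=44, M2→A 8·20=160, M3→A 13·5=65, M4→A 8·23=184, M5→A 2·13=26. Service cost 479.
{B}: service cost 502
{C}: service cost 747
Among all 3 size-1 choices, {A} is lowest.

Choose A only; total service cost 479.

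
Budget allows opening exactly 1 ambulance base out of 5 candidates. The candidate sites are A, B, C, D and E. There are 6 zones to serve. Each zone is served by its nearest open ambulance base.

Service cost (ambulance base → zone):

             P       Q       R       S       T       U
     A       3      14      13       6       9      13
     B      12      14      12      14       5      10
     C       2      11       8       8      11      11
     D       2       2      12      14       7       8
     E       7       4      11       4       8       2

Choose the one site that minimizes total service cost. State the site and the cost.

Choose E only; total service cost 36.

With exactly 1 open, each zone uses its cheapest among the chosen.
{E}: P→E 7, Q→E 4, R→E 11, S→E 4, T→E 8, U→E 2. Service cost 36.
{D}: service cost 45
{C}: service cost 51
Among all 5 size-1 choices, {E} is lowest.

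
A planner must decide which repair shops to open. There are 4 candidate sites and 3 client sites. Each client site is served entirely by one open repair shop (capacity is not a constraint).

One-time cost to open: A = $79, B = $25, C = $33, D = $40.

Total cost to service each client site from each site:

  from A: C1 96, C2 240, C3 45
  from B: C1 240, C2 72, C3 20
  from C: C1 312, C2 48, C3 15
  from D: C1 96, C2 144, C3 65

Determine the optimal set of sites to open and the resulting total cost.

Open C and D; minimum total cost 232.

For any fixed open set, each client site goes to its cheapest open site; total = fixed + service.
{C, D}: C1→D 96, C2→C 48, C3→C 15. Service 159; fixed 73; total 232.
{B, D}: service 188 + fixed 65 = 253
{B, C, D}: C1→D 96, C2→C 48, C3→C 15. Service 159; fixed 98; total 257.
{A, B, C, D}: C1→A 96, C2→C 48, C3→C 15. Service 159; fixed 177; total 336.
No other subset beats 232.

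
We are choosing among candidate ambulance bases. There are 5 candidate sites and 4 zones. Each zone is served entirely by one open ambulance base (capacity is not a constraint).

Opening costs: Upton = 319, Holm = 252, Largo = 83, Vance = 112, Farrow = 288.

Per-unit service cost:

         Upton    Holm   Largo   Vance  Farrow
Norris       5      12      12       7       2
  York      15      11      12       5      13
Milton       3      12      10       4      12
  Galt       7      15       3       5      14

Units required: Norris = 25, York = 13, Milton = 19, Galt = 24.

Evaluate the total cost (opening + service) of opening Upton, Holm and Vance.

Each zone is assigned to its cheapest site among the open ones.
{Upton, Holm, Vance}: Norris→Upton 5·25=125, York→Vance 5·13=65, Milton→Upton 3·19=57, Galt→Vance 5·24=120. Service 367; fixed 683; total 1050.

Total cost: 1050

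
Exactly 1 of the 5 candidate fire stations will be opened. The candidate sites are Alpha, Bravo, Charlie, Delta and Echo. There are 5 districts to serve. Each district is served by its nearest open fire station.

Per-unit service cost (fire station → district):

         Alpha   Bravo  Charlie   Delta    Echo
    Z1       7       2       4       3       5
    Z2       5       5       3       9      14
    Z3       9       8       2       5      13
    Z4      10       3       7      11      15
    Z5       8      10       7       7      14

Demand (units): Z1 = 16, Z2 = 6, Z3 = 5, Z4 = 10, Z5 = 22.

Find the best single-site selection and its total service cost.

With exactly 1 open, each district uses its cheapest among the chosen.
{Charlie}: Z1→Charlie 4·16=64, Z2→Charlie 3·6=18, Z3→Charlie 2·5=10, Z4→Charlie 7·10=70, Z5→Charlie 7·22=154. Service cost 316.
{Bravo}: service cost 352
{Delta}: service cost 391
Among all 5 size-1 choices, {Charlie} is lowest.

Choose Charlie only; total service cost 316.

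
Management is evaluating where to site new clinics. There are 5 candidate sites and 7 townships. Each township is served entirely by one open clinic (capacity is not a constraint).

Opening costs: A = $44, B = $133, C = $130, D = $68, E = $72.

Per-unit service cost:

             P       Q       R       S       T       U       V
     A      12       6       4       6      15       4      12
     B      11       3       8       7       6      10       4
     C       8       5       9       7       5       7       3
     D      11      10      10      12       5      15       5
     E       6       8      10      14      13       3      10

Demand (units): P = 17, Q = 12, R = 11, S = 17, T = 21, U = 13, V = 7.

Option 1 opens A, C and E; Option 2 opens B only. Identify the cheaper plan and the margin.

Option 1: {A, C, E}: P→E 6·17=102, Q→C 5·12=60, R→A 4·11=44, S→A 6·17=102, T→C 5·21=105, U→E 3·13=39, V→C 3·7=21. Service 473; fixed 246; total 719.
Option 2: {B}: P→B 11·17=187, Q→B 3·12=36, R→B 8·11=88, S→B 7·17=119, T→B 6·21=126, U→B 10·13=130, V→B 4·7=28. Service 714; fixed 133; total 847.
Difference: |719 − 847| = 128.

Option 1 is cheaper by 128.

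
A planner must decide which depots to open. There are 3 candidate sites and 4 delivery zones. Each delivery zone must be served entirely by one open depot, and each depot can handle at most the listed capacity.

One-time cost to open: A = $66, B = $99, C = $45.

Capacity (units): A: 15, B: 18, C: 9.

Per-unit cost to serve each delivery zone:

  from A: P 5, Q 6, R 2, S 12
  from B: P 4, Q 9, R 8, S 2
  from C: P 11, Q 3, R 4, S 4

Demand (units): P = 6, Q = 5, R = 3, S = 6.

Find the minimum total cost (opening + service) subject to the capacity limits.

Open {A, C}: P→A 5·6=30, Q→A 6·5=30, R→A 2·3=6, S→C 4·6=24.
Loads: A carries 14/15, C carries 6/9. Service 90; fixed 111; total 201.
Next best feasible plan costs 207.

Minimum total cost: 201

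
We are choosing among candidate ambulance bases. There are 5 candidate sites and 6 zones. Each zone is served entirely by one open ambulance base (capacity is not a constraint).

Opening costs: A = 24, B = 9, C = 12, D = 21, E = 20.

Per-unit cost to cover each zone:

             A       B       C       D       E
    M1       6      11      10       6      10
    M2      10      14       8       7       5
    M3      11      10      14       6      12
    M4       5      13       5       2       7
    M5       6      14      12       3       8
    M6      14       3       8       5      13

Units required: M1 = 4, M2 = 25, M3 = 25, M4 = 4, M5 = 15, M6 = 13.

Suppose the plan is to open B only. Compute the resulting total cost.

Total cost: 954

Each zone is assigned to its cheapest site among the open ones.
{B}: M1→B 11·4=44, M2→B 14·25=350, M3→B 10·25=250, M4→B 13·4=52, M5→B 14·15=210, M6→B 3·13=39. Service 945; fixed 9; total 954.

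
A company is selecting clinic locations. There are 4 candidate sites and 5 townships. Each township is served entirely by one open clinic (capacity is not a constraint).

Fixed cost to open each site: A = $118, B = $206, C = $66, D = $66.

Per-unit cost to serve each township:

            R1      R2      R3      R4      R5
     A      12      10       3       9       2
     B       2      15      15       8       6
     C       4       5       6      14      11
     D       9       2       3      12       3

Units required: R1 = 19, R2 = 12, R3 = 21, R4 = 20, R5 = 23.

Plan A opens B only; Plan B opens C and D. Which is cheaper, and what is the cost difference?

Plan B is cheaper by 433.

Plan A: {B}: R1→B 2·19=38, R2→B 15·12=180, R3→B 15·21=315, R4→B 8·20=160, R5→B 6·23=138. Service 831; fixed 206; total 1037.
Plan B: {C, D}: R1→C 4·19=76, R2→D 2·12=24, R3→D 3·21=63, R4→D 12·20=240, R5→D 3·23=69. Service 472; fixed 132; total 604.
Difference: |1037 − 604| = 433.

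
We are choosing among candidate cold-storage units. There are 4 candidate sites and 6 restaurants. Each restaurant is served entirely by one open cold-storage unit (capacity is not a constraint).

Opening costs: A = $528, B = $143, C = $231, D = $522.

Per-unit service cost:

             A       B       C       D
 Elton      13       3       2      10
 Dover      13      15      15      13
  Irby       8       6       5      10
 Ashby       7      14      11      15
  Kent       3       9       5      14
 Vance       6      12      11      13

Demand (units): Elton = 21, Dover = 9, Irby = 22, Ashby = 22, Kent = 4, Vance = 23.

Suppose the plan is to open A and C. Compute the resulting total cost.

Total cost: 1332

Each restaurant is assigned to its cheapest site among the open ones.
{A, C}: Elton→C 2·21=42, Dover→A 13·9=117, Irby→C 5·22=110, Ashby→A 7·22=154, Kent→A 3·4=12, Vance→A 6·23=138. Service 573; fixed 759; total 1332.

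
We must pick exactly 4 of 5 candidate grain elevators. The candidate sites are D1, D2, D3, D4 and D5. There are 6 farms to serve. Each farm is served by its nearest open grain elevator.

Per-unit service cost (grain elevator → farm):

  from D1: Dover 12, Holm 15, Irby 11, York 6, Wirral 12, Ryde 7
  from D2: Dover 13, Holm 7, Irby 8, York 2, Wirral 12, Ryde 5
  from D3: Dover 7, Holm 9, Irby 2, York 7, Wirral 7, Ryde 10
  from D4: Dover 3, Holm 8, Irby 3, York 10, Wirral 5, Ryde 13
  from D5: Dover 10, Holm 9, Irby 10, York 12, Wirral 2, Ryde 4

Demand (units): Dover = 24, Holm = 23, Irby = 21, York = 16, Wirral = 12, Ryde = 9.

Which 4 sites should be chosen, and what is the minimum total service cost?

Choose D2, D3, D4 and D5; total service cost 367.

With exactly 4 open, each farm uses its cheapest among the chosen.
{D2, D3, D4, D5}: Dover→D4 3·24=72, Holm→D2 7·23=161, Irby→D3 2·21=42, York→D2 2·16=32, Wirral→D5 2·12=24, Ryde→D5 4·9=36. Service cost 367.
{D1, D2, D4, D5}: service cost 388
{D1, D2, D3, D4}: service cost 412
Among all 5 size-4 choices, {D2, D3, D4, D5} is lowest.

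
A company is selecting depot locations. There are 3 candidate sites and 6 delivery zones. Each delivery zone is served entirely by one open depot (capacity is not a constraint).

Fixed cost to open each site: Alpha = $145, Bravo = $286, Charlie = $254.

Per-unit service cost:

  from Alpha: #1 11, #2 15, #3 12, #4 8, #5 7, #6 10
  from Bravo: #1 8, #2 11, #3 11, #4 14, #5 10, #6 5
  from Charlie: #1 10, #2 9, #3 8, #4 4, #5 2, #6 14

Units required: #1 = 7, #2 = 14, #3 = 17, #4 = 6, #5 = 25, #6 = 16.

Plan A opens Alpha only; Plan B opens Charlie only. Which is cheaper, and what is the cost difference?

Plan A: {Alpha}: #1→Alpha 11·7=77, #2→Alpha 15·14=210, #3→Alpha 12·17=204, #4→Alpha 8·6=48, #5→Alpha 7·25=175, #6→Alpha 10·16=160. Service 874; fixed 145; total 1019.
Plan B: {Charlie}: #1→Charlie 10·7=70, #2→Charlie 9·14=126, #3→Charlie 8·17=136, #4→Charlie 4·6=24, #5→Charlie 2·25=50, #6→Charlie 14·16=224. Service 630; fixed 254; total 884.
Difference: |1019 − 884| = 135.

Plan B is cheaper by 135.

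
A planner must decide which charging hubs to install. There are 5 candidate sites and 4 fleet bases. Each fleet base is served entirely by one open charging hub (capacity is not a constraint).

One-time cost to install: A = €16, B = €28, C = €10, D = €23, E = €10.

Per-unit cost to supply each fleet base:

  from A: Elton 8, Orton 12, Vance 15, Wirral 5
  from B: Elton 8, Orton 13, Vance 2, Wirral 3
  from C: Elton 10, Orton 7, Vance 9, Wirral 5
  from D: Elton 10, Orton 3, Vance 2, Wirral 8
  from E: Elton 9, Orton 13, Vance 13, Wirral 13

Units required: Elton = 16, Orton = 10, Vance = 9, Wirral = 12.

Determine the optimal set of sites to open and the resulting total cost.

For any fixed open set, each fleet base goes to its cheapest open site; total = fixed + service.
{B, D}: Elton→B 8·16=128, Orton→D 3·10=30, Vance→B 2·9=18, Wirral→B 3·12=36. Service 212; fixed 51; total 263.
{B, C, D}: service 212 + fixed 61 = 273
{B, D, E}: Elton→B 8·16=128, Orton→D 3·10=30, Vance→B 2·9=18, Wirral→B 3·12=36. Service 212; fixed 61; total 273.
{A, B, C, D, E}: Elton→A 8·16=128, Orton→D 3·10=30, Vance→B 2·9=18, Wirral→B 3·12=36. Service 212; fixed 87; total 299.
No other subset beats 263.

Open B and D; minimum total cost 263.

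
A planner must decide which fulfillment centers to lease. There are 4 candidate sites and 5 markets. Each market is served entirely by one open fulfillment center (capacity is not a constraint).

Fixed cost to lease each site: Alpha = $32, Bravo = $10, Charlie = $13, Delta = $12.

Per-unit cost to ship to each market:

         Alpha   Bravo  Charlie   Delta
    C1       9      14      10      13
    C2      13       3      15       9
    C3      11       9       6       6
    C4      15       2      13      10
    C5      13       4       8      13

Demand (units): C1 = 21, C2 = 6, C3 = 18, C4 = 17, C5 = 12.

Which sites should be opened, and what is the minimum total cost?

For any fixed open set, each market goes to its cheapest open site; total = fixed + service.
{Bravo, Charlie}: C1→Charlie 10·21=210, C2→Bravo 3·6=18, C3→Charlie 6·18=108, C4→Bravo 2·17=34, C5→Bravo 4·12=48. Service 418; fixed 23; total 441.
{Alpha, Bravo, Delta}: service 397 + fixed 54 = 451
{Alpha, Bravo, Charlie}: service 397 + fixed 55 = 452
{Alpha, Bravo, Charlie, Delta}: service 397 + fixed 67 = 464
No other subset beats 441.

Open Bravo and Charlie; minimum total cost 441.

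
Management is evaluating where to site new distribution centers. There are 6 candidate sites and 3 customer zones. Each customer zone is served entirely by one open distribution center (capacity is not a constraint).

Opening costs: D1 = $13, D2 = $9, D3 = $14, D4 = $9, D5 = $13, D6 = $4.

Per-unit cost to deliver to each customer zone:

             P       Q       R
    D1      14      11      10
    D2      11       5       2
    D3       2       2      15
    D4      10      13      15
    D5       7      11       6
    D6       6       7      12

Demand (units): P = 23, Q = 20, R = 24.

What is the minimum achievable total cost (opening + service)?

For any fixed open set, each customer zone goes to its cheapest open site; total = fixed + service.
{D2, D3}: P→D3 2·23=46, Q→D3 2·20=40, R→D2 2·24=48. Service 134; fixed 23; total 157.
{D2, D3, D6}: service 134 + fixed 27 = 161
{D2, D3, D4}: service 134 + fixed 32 = 166
{D1, D2, D3, D4, D5, D6}: service 134 + fixed 62 = 196
No other subset beats 157.

Minimum total cost: 157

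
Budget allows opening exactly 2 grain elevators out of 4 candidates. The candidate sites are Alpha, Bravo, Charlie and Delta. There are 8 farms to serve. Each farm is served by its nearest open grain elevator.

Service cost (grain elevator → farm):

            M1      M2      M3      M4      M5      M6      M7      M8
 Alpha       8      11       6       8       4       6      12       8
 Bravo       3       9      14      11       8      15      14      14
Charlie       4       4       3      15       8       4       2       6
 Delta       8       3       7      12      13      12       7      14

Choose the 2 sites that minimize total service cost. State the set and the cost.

Choose Alpha and Charlie; total service cost 35.

With exactly 2 open, each farm uses its cheapest among the chosen.
{Alpha, Charlie}: M1→Charlie 4, M2→Charlie 4, M3→Charlie 3, M4→Alpha 8, M5→Alpha 4, M6→Charlie 4, M7→Charlie 2, M8→Charlie 6. Service cost 35.
{Bravo, Charlie}: service cost 41
{Charlie, Delta}: service cost 42
Among all 6 size-2 choices, {Alpha, Charlie} is lowest.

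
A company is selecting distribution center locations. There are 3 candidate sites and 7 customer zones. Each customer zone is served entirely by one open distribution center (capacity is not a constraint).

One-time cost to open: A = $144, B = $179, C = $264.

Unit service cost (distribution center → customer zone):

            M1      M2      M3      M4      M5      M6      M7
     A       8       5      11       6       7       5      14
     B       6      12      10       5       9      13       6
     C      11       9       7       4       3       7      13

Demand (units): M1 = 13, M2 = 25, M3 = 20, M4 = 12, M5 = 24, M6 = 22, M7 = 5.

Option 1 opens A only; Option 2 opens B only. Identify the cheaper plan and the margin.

Option 1 is cheaper by 336.

Option 1: {A}: M1→A 8·13=104, M2→A 5·25=125, M3→A 11·20=220, M4→A 6·12=72, M5→A 7·24=168, M6→A 5·22=110, M7→A 14·5=70. Service 869; fixed 144; total 1013.
Option 2: {B}: M1→B 6·13=78, M2→B 12·25=300, M3→B 10·20=200, M4→B 5·12=60, M5→B 9·24=216, M6→B 13·22=286, M7→B 6·5=30. Service 1170; fixed 179; total 1349.
Difference: |1013 − 1349| = 336.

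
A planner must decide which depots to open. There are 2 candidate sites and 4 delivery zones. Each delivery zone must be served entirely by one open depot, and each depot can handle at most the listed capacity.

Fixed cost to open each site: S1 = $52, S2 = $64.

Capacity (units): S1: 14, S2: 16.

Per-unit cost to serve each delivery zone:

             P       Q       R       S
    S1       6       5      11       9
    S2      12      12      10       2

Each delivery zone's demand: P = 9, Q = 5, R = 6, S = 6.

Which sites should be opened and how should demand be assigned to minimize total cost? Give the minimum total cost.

Open {S1, S2}: P→S1 6·9=54, Q→S1 5·5=25, R→S2 10·6=60, S→S2 2·6=12.
Loads: S1 carries 14/14, S2 carries 12/16. Service 151; fixed 116; total 267.
Next best feasible plan costs 327.

Minimum total cost: 267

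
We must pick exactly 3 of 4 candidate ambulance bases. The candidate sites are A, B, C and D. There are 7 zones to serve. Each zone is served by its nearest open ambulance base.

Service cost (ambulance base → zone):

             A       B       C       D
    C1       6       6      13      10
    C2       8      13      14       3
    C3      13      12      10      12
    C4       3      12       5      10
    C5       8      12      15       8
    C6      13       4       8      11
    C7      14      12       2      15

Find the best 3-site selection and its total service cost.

With exactly 3 open, each zone uses its cheapest among the chosen.
{B, C, D}: C1→B 6, C2→D 3, C3→C 10, C4→C 5, C5→D 8, C6→B 4, C7→C 2. Service cost 38.
{A, C, D}: service cost 40
{A, B, C}: service cost 41
Among all 4 size-3 choices, {B, C, D} is lowest.

Choose B, C and D; total service cost 38.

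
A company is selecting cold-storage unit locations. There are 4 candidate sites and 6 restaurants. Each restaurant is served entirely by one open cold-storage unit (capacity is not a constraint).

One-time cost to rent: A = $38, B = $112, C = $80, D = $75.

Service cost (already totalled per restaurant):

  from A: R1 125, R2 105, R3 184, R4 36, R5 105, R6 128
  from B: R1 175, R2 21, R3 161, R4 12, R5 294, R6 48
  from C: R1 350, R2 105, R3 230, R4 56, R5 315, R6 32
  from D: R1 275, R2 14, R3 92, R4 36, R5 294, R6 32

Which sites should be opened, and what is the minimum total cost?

For any fixed open set, each restaurant goes to its cheapest open site; total = fixed + service.
{A, D}: R1→A 125, R2→D 14, R3→D 92, R4→A 36, R5→A 105, R6→D 32. Service 404; fixed 113; total 517.
{A, C, D}: service 404 + fixed 193 = 597
{A, B, D}: service 380 + fixed 225 = 605
{A, B, C, D}: service 380 + fixed 305 = 685
No other subset beats 517.

Open A and D; minimum total cost 517.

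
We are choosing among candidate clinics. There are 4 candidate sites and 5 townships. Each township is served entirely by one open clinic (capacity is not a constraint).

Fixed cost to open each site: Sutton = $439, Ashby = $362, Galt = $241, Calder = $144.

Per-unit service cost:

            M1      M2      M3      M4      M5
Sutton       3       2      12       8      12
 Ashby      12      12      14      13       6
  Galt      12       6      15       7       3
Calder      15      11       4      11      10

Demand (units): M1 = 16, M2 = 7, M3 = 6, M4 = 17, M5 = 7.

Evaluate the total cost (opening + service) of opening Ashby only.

Each township is assigned to its cheapest site among the open ones.
{Ashby}: M1→Ashby 12·16=192, M2→Ashby 12·7=84, M3→Ashby 14·6=84, M4→Ashby 13·17=221, M5→Ashby 6·7=42. Service 623; fixed 362; total 985.

Total cost: 985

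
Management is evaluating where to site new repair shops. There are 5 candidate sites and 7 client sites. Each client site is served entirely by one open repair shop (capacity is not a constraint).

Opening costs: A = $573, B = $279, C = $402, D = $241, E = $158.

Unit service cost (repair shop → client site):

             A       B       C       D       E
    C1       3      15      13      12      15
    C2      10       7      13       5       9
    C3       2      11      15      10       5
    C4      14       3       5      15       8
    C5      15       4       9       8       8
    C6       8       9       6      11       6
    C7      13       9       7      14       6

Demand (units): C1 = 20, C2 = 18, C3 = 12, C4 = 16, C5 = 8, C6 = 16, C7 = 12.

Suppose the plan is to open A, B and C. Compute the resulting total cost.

Each client site is assigned to its cheapest site among the open ones.
{A, B, C}: C1→A 3·20=60, C2→B 7·18=126, C3→A 2·12=24, C4→B 3·16=48, C5→B 4·8=32, C6→C 6·16=96, C7→C 7·12=84. Service 470; fixed 1254; total 1724.

Total cost: 1724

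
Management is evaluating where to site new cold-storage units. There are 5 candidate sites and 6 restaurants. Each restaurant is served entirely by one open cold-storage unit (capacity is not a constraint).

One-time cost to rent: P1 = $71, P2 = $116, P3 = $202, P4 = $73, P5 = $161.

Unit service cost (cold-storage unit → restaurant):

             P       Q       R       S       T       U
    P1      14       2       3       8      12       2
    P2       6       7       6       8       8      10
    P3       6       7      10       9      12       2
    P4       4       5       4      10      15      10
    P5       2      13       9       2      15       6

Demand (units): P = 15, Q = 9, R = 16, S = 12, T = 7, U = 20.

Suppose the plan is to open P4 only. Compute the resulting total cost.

Total cost: 667

Each restaurant is assigned to its cheapest site among the open ones.
{P4}: P→P4 4·15=60, Q→P4 5·9=45, R→P4 4·16=64, S→P4 10·12=120, T→P4 15·7=105, U→P4 10·20=200. Service 594; fixed 73; total 667.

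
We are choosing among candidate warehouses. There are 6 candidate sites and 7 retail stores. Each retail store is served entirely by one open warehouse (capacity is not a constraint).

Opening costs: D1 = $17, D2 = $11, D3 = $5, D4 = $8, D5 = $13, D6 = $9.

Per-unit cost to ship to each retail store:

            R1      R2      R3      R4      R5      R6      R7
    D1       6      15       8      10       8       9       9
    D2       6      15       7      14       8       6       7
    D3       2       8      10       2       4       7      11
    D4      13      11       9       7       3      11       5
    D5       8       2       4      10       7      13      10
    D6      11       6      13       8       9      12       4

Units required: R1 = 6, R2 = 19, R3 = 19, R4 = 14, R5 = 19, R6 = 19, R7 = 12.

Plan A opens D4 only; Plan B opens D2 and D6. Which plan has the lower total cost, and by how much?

Plan A: {D4}: R1→D4 13·6=78, R2→D4 11·19=209, R3→D4 9·19=171, R4→D4 7·14=98, R5→D4 3·19=57, R6→D4 11·19=209, R7→D4 5·12=60. Service 882; fixed 8; total 890.
Plan B: {D2, D6}: R1→D2 6·6=36, R2→D6 6·19=114, R3→D2 7·19=133, R4→D6 8·14=112, R5→D2 8·19=152, R6→D2 6·19=114, R7→D6 4·12=48. Service 709; fixed 20; total 729.
Difference: |890 − 729| = 161.

Plan B is cheaper by 161.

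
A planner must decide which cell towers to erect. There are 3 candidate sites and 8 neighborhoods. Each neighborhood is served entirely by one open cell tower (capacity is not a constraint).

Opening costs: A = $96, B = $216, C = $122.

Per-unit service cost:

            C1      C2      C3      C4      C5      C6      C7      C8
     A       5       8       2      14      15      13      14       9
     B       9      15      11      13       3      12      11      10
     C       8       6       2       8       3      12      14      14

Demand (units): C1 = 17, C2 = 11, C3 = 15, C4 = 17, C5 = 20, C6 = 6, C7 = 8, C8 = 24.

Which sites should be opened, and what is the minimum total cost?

For any fixed open set, each neighborhood goes to its cheapest open site; total = fixed + service.
{A, C}: C1→A 5·17=85, C2→C 6·11=66, C3→A 2·15=30, C4→C 8·17=136, C5→C 3·20=60, C6→C 12·6=72, C7→A 14·8=112, C8→A 9·24=216. Service 777; fixed 218; total 995.
{C}: service 948 + fixed 122 = 1070
{B, C}: C1→C 8·17=136, C2→C 6·11=66, C3→C 2·15=30, C4→C 8·17=136, C5→B 3·20=60, C6→B 12·6=72, C7→B 11·8=88, C8→B 10·24=240. Service 828; fixed 338; total 1166.
{A, B, C}: service 753 + fixed 434 = 1187
No other subset beats 995.

Open A and C; minimum total cost 995.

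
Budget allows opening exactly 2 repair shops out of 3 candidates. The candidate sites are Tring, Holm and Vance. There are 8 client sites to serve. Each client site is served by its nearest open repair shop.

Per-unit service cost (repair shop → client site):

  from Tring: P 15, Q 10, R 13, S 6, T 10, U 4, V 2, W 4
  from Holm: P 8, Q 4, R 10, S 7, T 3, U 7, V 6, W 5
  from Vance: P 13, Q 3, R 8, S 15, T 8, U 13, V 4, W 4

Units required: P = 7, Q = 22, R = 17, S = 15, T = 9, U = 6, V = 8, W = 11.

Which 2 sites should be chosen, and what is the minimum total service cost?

Choose Holm and Vance; total service cost 508.

With exactly 2 open, each client site uses its cheapest among the chosen.
{Holm, Vance}: P→Holm 8·7=56, Q→Vance 3·22=66, R→Vance 8·17=136, S→Holm 7·15=105, T→Holm 3·9=27, U→Holm 7·6=42, V→Vance 4·8=32, W→Vance 4·11=44. Service cost 508.
{Tring, Holm}: service cost 515
{Tring, Vance}: service cost 539
Among all 3 size-2 choices, {Holm, Vance} is lowest.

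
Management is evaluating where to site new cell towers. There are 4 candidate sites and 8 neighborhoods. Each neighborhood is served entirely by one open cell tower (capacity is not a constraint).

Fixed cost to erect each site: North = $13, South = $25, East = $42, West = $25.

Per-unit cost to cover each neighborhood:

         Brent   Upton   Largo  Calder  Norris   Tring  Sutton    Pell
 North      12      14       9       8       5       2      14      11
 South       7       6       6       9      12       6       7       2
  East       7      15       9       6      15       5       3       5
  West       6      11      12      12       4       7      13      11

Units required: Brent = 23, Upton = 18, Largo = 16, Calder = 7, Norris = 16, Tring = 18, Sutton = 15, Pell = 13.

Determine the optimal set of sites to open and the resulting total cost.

Open North, South, East and West; minimum total cost 660.

For any fixed open set, each neighborhood goes to its cheapest open site; total = fixed + service.
{North, South, East, West}: Brent→West 6·23=138, Upton→South 6·18=108, Largo→South 6·16=96, Calder→East 6·7=42, Norris→West 4·16=64, Tring→North 2·18=36, Sutton→East 3·15=45, Pell→South 2·13=26. Service 555; fixed 105; total 660.
{North, South, East}: Brent→South 7·23=161, Upton→South 6·18=108, Largo→South 6·16=96, Calder→East 6·7=42, Norris→North 5·16=80, Tring→North 2·18=36, Sutton→East 3·15=45, Pell→South 2·13=26. Service 594; fixed 80; total 674.
{North, South, West}: service 629 + fixed 63 = 692
{North}: service 1197 + fixed 13 = 1210
No other subset beats 660.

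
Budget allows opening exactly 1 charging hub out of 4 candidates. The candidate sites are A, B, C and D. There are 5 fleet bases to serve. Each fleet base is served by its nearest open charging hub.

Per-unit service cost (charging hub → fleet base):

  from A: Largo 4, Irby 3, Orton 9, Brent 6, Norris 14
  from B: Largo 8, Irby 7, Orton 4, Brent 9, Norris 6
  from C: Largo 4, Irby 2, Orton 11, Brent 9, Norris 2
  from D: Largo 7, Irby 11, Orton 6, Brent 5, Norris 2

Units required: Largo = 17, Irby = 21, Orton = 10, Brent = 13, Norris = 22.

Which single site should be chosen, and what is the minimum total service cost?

With exactly 1 open, each fleet base uses its cheapest among the chosen.
{C}: Largo→C 4·17=68, Irby→C 2·21=42, Orton→C 11·10=110, Brent→C 9·13=117, Norris→C 2·22=44. Service cost 381.
{D}: service cost 519
{B}: service cost 572
Among all 4 size-1 choices, {C} is lowest.

Choose C only; total service cost 381.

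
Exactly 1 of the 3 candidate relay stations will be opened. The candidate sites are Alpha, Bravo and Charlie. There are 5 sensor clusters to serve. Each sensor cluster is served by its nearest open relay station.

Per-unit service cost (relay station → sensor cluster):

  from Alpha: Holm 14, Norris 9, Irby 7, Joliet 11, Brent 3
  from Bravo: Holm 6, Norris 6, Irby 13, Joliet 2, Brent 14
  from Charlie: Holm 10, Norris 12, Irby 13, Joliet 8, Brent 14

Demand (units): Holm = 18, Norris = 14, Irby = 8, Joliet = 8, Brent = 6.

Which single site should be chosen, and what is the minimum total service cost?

With exactly 1 open, each sensor cluster uses its cheapest among the chosen.
{Bravo}: Holm→Bravo 6·18=108, Norris→Bravo 6·14=84, Irby→Bravo 13·8=104, Joliet→Bravo 2·8=16, Brent→Bravo 14·6=84. Service cost 396.
{Alpha}: service cost 540
{Charlie}: service cost 600
Among all 3 size-1 choices, {Bravo} is lowest.

Choose Bravo only; total service cost 396.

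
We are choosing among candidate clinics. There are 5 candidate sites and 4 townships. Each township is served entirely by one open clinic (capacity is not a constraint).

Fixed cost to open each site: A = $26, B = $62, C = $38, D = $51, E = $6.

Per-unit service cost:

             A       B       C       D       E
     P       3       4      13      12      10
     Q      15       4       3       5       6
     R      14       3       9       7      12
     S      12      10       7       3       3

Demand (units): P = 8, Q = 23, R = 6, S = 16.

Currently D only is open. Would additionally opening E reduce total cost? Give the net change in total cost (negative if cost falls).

Current service cost with {D}: 301.
Adding E: each township re-picks its cheapest; new service cost 285, saving 16.
Extra fixed cost: 6. Net change = 6 − 16 = -10.
(Totals: 352 → 342.)

Yes — net change −10 (cost falls by 10).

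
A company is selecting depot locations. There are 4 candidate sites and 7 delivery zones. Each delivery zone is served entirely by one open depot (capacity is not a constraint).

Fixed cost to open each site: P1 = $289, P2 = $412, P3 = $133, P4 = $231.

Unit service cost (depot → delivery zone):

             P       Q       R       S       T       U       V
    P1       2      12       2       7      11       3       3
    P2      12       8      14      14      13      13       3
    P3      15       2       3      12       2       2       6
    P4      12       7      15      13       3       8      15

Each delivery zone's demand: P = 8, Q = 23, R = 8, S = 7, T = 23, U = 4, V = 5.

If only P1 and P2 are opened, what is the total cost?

Each delivery zone is assigned to its cheapest site among the open ones.
{P1, P2}: P→P1 2·8=16, Q→P2 8·23=184, R→P1 2·8=16, S→P1 7·7=49, T→P1 11·23=253, U→P1 3·4=12, V→P1 3·5=15. Service 545; fixed 701; total 1246.

Total cost: 1246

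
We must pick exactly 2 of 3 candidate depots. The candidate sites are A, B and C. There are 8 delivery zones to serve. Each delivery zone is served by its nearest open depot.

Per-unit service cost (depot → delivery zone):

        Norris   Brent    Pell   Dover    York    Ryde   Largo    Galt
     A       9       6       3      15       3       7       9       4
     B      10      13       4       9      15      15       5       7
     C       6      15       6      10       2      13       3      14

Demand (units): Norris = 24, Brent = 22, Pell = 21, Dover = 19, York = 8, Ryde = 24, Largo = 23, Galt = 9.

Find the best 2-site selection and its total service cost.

Choose A and C; total service cost 818.

With exactly 2 open, each delivery zone uses its cheapest among the chosen.
{A, C}: Norris→C 6·24=144, Brent→A 6·22=132, Pell→A 3·21=63, Dover→C 10·19=190, York→C 2·8=16, Ryde→A 7·24=168, Largo→C 3·23=69, Galt→A 4·9=36. Service cost 818.
{A, B}: service cost 925
{B, C}: service cost 1145
Among all 3 size-2 choices, {A, C} is lowest.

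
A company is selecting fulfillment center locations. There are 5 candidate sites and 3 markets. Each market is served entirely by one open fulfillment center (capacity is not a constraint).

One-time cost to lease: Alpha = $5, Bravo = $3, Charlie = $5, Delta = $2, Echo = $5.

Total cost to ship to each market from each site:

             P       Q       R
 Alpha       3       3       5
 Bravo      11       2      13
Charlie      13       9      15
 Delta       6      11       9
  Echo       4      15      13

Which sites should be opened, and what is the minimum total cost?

Open Alpha only; minimum total cost 16.

For any fixed open set, each market goes to its cheapest open site; total = fixed + service.
{Alpha}: P→Alpha 3, Q→Alpha 3, R→Alpha 5. Service 11; fixed 5; total 16.
{Alpha, Bravo}: service 10 + fixed 8 = 18
{Alpha, Delta}: service 11 + fixed 7 = 18
{Alpha, Bravo, Charlie, Delta, Echo}: service 10 + fixed 20 = 30
No other subset beats 16.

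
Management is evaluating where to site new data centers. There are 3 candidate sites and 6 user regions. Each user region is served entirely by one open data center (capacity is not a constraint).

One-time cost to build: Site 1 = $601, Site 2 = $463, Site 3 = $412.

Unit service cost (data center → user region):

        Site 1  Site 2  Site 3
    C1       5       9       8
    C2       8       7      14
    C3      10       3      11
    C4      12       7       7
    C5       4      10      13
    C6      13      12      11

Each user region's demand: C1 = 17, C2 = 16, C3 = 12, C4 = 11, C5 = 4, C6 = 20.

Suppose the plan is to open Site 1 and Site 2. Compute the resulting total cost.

Total cost: 1630

Each user region is assigned to its cheapest site among the open ones.
{Site 1, Site 2}: C1→Site 1 5·17=85, C2→Site 2 7·16=112, C3→Site 2 3·12=36, C4→Site 2 7·11=77, C5→Site 1 4·4=16, C6→Site 2 12·20=240. Service 566; fixed 1064; total 1630.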